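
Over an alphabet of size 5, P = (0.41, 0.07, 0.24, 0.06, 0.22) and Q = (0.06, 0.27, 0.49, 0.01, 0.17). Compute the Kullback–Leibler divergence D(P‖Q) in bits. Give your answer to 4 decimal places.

D(P‖Q) = Σ p·log₂(p/q).
  0.41·log₂(0.41/0.06) = 1.13676
  0.07·log₂(0.07/0.27) = -0.13633
  0.24·log₂(0.24/0.49) = -0.24714
  0.06·log₂(0.06/0.01) = 0.15510
  0.22·log₂(0.22/0.17) = 0.08183
D(P‖Q) = 0.9902 bits.

0.9902 bits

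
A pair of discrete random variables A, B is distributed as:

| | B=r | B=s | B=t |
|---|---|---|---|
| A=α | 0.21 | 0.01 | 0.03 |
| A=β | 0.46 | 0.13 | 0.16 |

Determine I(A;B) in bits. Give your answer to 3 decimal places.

Marginals: p(A) = (0.2500, 0.7500), p(B) = (0.6700, 0.1400, 0.1900).
I(A;B) = H(A) + H(B) − H(A,B).
H(A) = 0.8113, H(B) = 1.2394, H(A,B) = 2.0120.
I(A;B) = 0.8113 + 1.2394 − 2.0120 = 0.039 bits.

0.039 bits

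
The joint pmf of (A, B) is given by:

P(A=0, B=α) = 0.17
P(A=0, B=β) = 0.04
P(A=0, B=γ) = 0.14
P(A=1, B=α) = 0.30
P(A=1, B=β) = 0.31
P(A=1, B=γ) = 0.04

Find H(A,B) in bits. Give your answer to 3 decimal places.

2.248 bits

H(A,B) = −Σ p(x,y)·log₂ p(x,y) over all 6 cells.
  cell (0,α): −0.17·log₂0.17 = 0.4346
  cell (0,β): −0.04·log₂0.04 = 0.1858
  cell (0,γ): −0.14·log₂0.14 = 0.3971
  cell (1,α): −0.30·log₂0.30 = 0.5211
  cell (1,β): −0.31·log₂0.31 = 0.5238
  cell (1,γ): −0.04·log₂0.04 = 0.1858
Sum = 2.248 bits.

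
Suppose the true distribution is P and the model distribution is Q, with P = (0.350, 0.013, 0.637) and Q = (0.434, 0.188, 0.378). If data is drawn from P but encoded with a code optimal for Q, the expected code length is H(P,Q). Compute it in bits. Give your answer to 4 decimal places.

1.3469 bits

H(P,Q) = −Σ p·log₂ q.
  −0.350·log₂(0.434) = 0.42148
  −0.013·log₂(0.188) = 0.03135
  −0.637·log₂(0.378) = 0.89406
H(P,Q) = 1.3469 bits.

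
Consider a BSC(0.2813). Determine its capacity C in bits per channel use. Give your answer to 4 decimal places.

0.1428 bits

Binary symmetric channel: C = 1 − h₂(ε) where h₂ is the binary entropy function.
h₂(0.2813) = −0.2813·log₂0.2813 − 0.7187·log₂0.7187 = 0.8572.
C = 1 − 0.8572 = 0.1428 bits per channel use.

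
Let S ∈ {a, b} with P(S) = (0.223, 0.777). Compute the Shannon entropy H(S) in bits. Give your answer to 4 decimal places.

0.7656 bits

H(S) = −Σ p·log₂ p.
  −(0.223)·log₂(0.223) = 0.48277
  −(0.777)·log₂(0.777) = 0.28284
Sum: 0.48277 + 0.28284 = 0.7656 bits.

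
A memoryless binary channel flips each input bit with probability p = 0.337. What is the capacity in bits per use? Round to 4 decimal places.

0.0781 bits

Binary symmetric channel: C = 1 − h₂(ε) where h₂ is the binary entropy function.
h₂(0.337) = −0.337·log₂0.337 − 0.663·log₂0.663 = 0.9219.
C = 1 − 0.9219 = 0.0781 bits per channel use.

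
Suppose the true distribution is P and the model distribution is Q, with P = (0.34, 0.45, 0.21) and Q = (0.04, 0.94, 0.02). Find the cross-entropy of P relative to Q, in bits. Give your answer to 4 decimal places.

2.8043 bits

H(P,Q) = −Σ p·log₂ q.
  −0.34·log₂(0.04) = 1.57891
  −0.45·log₂(0.94) = 0.04017
  −0.21·log₂(0.02) = 1.18521
H(P,Q) = 2.8043 bits.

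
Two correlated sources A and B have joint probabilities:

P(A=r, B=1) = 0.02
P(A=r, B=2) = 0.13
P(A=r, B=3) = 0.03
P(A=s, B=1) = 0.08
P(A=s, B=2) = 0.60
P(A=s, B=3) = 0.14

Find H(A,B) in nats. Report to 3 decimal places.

1.232 nats

H(A,B) = −Σ p(x,y)·ln p(x,y) over all 6 cells.
  cell (r,1): −0.02·ln0.02 = 0.0782
  cell (r,2): −0.13·ln0.13 = 0.2652
  cell (r,3): −0.03·ln0.03 = 0.1052
  cell (s,1): −0.08·ln0.08 = 0.2021
  cell (s,2): −0.60·ln0.60 = 0.3065
  cell (s,3): −0.14·ln0.14 = 0.2753
Sum = 1.232 nats.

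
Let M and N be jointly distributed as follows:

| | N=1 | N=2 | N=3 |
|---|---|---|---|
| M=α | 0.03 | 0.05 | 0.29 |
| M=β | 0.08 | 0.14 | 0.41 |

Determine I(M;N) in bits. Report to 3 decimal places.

Marginals: p(M) = (0.3700, 0.6300), p(N) = (0.1100, 0.1900, 0.7000).
I(M;N) = H(M) + H(N) − H(M,N).
H(M) = 0.9507, H(N) = 1.1657, H(M,N) = 2.1018.
I(M;N) = 0.9507 + 1.1657 − 2.1018 = 0.015 bits.

0.015 bits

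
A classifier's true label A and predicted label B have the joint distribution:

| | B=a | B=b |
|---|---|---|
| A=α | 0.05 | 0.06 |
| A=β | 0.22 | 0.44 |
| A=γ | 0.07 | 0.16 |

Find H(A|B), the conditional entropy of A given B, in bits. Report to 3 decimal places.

1.228 bits

Marginals: p(A) = (0.1100, 0.6600, 0.2300), p(B) = (0.3400, 0.6600).
H(A|B) = Σ p(B) · H(A|B=·).
  B=a: p=0.3400, H(A|B=a) = 1.2825
  B=b: p=0.6600, H(A|B=b) = 1.2001
Weighted sum = 1.228 bits.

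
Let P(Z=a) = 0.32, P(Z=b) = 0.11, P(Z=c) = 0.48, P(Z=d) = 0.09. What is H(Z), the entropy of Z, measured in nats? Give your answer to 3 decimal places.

H(Z) = −Σ p·ln p.
  −(0.32)·ln(0.32) = 0.3646
  −(0.11)·ln(0.11) = 0.2428
  −(0.48)·ln(0.48) = 0.3523
  −(0.09)·ln(0.09) = 0.2167
Sum: 0.3646 + 0.2428 + 0.3523 + 0.2167 = 1.176 nats.

1.176 nats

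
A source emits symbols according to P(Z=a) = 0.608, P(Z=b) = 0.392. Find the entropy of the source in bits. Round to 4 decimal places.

H(Z) = −Σ p·log₂ p.
  −(0.608)·log₂(0.608) = 0.43646
  −(0.392)·log₂(0.392) = 0.52962
Sum: 0.43646 + 0.52962 = 0.9661 bits.

0.9661 bits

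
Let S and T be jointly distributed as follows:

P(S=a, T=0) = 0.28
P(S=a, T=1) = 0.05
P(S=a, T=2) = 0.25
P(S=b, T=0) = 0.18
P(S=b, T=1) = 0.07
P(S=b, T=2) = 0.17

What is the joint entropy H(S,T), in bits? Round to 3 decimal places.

2.379 bits

H(S,T) = −Σ p(x,y)·log₂ p(x,y) over all 6 cells.
  cell (a,0): −0.28·log₂0.28 = 0.5142
  cell (a,1): −0.05·log₂0.05 = 0.2161
  cell (a,2): −0.25·log₂0.25 = 0.5000
  cell (b,0): −0.18·log₂0.18 = 0.4453
  cell (b,1): −0.07·log₂0.07 = 0.2686
  cell (b,2): −0.17·log₂0.17 = 0.4346
Sum = 2.379 bits.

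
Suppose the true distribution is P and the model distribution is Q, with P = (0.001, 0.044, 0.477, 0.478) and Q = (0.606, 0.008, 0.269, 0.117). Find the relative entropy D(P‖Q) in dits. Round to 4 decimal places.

0.4406 dits

D(P‖Q) = Σ p·log₁₀(p/q).
  0.001·log₁₀(0.001/0.606) = -0.00278
  0.044·log₁₀(0.044/0.008) = 0.03258
  0.477·log₁₀(0.477/0.269) = 0.11866
  0.478·log₁₀(0.478/0.117) = 0.29217
D(P‖Q) = 0.4406 dits.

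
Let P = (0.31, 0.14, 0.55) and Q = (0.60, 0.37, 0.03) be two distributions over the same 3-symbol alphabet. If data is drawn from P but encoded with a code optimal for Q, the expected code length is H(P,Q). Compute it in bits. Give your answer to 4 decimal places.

3.2117 bits

H(P,Q) = −Σ p·log₂ q.
  −0.31·log₂(0.60) = 0.22846
  −0.14·log₂(0.37) = 0.20082
  −0.55·log₂(0.03) = 2.78239
H(P,Q) = 3.2117 bits.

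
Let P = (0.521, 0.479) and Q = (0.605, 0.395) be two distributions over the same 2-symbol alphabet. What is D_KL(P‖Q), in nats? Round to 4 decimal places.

0.0145 nats

D(P‖Q) = Σ p·ln(p/q).
  0.521·ln(0.521/0.605) = -0.07788
  0.479·ln(0.479/0.395) = 0.09236
D(P‖Q) = 0.0145 nats.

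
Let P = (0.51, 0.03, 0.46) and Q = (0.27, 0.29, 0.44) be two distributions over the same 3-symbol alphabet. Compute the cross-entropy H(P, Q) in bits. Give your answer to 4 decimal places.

H(P,Q) = −Σ p·log₂ q.
  −0.51·log₂(0.27) = 0.96337
  −0.03·log₂(0.29) = 0.05358
  −0.46·log₂(0.44) = 0.54484
H(P,Q) = 1.5618 bits.

1.5618 bits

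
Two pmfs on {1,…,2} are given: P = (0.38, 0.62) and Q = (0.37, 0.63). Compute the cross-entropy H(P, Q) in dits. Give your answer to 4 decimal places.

H(P,Q) = −Σ p·log₁₀ q.
  −0.38·log₁₀(0.37) = 0.16408
  −0.62·log₁₀(0.63) = 0.12441
H(P,Q) = 0.2885 dits.

0.2885 dits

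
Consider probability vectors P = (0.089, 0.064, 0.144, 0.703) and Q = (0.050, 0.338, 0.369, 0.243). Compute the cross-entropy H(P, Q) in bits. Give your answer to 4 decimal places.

2.1267 bits

H(P,Q) = −Σ p·log₂ q.
  −0.089·log₂(0.050) = 0.38465
  −0.064·log₂(0.338) = 0.10015
  −0.144·log₂(0.369) = 0.20712
  −0.703·log₂(0.243) = 1.43480
H(P,Q) = 2.1267 bits.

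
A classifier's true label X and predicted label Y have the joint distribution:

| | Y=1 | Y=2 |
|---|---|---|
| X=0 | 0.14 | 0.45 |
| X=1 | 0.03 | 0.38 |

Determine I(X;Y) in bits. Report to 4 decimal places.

Marginals: p(X) = (0.5900, 0.4100), p(Y) = (0.1700, 0.8300).
I(X;Y) = Σ p(x,y)·log₂[p(x,y)/(p(x)p(y))].
  (0,1): 0.14·log₂(1.3958) = 0.06735
  (0,2): 0.45·log₂(0.9189) = -0.05489
  (1,1): 0.03·log₂(0.4304) = -0.03649
  (1,2): 0.38·log₂(1.1167) = 0.06049
Sum = 0.0365 bits.

0.0365 bits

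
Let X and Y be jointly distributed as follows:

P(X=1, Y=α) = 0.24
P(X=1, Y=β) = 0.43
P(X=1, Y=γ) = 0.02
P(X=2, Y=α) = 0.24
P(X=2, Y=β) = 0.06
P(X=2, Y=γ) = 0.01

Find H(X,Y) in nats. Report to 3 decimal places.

H(X,Y) = −Σ p(x,y)·ln p(x,y) over all 6 cells.
  cell (1,α): −0.24·ln0.24 = 0.3425
  cell (1,β): −0.43·ln0.43 = 0.3629
  cell (1,γ): −0.02·ln0.02 = 0.0782
  cell (2,α): −0.24·ln0.24 = 0.3425
  cell (2,β): −0.06·ln0.06 = 0.1688
  cell (2,γ): −0.01·ln0.01 = 0.0461
Sum = 1.341 nats.

1.341 nats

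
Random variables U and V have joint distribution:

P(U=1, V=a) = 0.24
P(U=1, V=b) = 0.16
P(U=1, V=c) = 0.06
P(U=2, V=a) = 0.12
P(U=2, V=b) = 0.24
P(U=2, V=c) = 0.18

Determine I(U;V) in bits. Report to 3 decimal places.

Marginals: p(U) = (0.4600, 0.5400), p(V) = (0.3600, 0.4000, 0.2400).
I(U;V) = Σ p(x,y)·log₂[p(x,y)/(p(x)p(y))].
  (1,a): 0.24·log₂(1.4493) = 0.1285
  (1,b): 0.16·log₂(0.8696) = -0.0323
  (1,c): 0.06·log₂(0.5435) = -0.0528
  (2,a): 0.12·log₂(0.6173) = -0.0835
  (2,b): 0.24·log₂(1.1111) = 0.0365
  (2,c): 0.18·log₂(1.3889) = 0.0853
Sum = 0.082 bits.

0.082 bits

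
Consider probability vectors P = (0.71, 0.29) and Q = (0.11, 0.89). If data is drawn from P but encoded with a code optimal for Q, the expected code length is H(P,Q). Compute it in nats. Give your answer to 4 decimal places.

H(P,Q) = −Σ p·ln q.
  −0.71·ln(0.11) = 1.56717
  −0.29·ln(0.89) = 0.03379
H(P,Q) = 1.6010 nats.

1.6010 nats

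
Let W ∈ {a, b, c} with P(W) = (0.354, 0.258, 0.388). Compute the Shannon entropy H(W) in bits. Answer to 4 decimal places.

1.5646 bits

H(W) = −Σ p·log₂ p.
  −(0.354)·log₂(0.354) = 0.53036
  −(0.258)·log₂(0.258) = 0.50428
  −(0.388)·log₂(0.388) = 0.52996
Sum: 0.53036 + 0.50428 + 0.52996 = 1.5646 bits.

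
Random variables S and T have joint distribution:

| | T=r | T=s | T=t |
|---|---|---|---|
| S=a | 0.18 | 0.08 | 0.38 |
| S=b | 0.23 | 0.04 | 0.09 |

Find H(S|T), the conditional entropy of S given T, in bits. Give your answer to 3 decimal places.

Marginals: p(S) = (0.6400, 0.3600), p(T) = (0.4100, 0.1200, 0.4700).
H(S|T) = Σ p(T) · H(S|T=·).
  T=r: p=0.4100, H(S|T=r) = 0.9892
  T=s: p=0.1200, H(S|T=s) = 0.9183
  T=t: p=0.4700, H(S|T=t) = 0.7046
Weighted sum = 0.847 bits.

0.847 bits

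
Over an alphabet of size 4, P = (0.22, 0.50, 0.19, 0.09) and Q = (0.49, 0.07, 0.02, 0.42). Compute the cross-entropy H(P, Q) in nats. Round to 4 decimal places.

H(P,Q) = −Σ p·ln q.
  −0.22·ln(0.49) = 0.15694
  −0.50·ln(0.07) = 1.32963
  −0.19·ln(0.02) = 0.74328
  −0.09·ln(0.42) = 0.07808
H(P,Q) = 2.3079 nats.

2.3079 nats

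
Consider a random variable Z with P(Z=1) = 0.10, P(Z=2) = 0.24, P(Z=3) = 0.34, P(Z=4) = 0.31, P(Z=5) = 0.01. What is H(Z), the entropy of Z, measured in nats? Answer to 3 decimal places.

1.349 nats

H(Z) = −Σ p·ln p.
  −(0.10)·ln(0.10) = 0.2303
  −(0.24)·ln(0.24) = 0.3425
  −(0.34)·ln(0.34) = 0.3668
  −(0.31)·ln(0.31) = 0.3631
  −(0.01)·ln(0.01) = 0.0461
Sum: 0.2303 + 0.3425 + 0.3668 + 0.3631 + 0.0461 = 1.349 nats.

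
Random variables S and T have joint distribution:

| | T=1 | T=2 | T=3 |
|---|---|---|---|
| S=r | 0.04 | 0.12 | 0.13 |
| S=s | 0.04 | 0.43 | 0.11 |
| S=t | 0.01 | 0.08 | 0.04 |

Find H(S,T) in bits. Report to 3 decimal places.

H(S,T) = −Σ p(x,y)·log₂ p(x,y) over all 9 cells.
  cell (r,1): −0.04·log₂0.04 = 0.1858
  cell (r,2): −0.12·log₂0.12 = 0.3671
  cell (r,3): −0.13·log₂0.13 = 0.3826
  cell (s,1): −0.04·log₂0.04 = 0.1858
  cell (s,2): −0.43·log₂0.43 = 0.5236
  cell (s,3): −0.11·log₂0.11 = 0.3503
  cell (t,1): −0.01·log₂0.01 = 0.0664
  cell (t,2): −0.08·log₂0.08 = 0.2915
  cell (t,3): −0.04·log₂0.04 = 0.1858
Sum = 2.539 bits.

2.539 bits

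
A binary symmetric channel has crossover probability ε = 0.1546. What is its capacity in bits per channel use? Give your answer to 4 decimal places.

0.3788 bits

Binary symmetric channel: C = 1 − h₂(ε) where h₂ is the binary entropy function.
h₂(0.1546) = −0.1546·log₂0.1546 − 0.8454·log₂0.8454 = 0.6212.
C = 1 − 0.6212 = 0.3788 bits per channel use.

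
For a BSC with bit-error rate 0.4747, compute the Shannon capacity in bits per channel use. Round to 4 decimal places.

Binary symmetric channel: C = 1 − h₂(ε) where h₂ is the binary entropy function.
h₂(0.4747) = −0.4747·log₂0.4747 − 0.5253·log₂0.5253 = 0.9982.
C = 1 − 0.9982 = 0.0018 bits per channel use.

0.0018 bits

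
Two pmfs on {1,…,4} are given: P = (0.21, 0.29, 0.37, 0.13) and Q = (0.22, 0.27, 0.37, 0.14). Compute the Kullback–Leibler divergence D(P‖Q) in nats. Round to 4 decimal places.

0.0013 nats

D(P‖Q) = Σ p·ln(p/q).
  0.21·ln(0.21/0.22) = -0.00977
  0.29·ln(0.29/0.27) = 0.02072
  0.37·ln(0.37/0.37) = 0.00000
  0.13·ln(0.13/0.14) = -0.00963
D(P‖Q) = 0.0013 nats.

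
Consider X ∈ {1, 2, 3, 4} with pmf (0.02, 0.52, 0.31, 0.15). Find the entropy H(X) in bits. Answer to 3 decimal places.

H(X) = −Σ p·log₂ p.
  −(0.02)·log₂(0.02) = 0.1129
  −(0.52)·log₂(0.52) = 0.4906
  −(0.31)·log₂(0.31) = 0.5238
  −(0.15)·log₂(0.15) = 0.4105
Sum: 0.1129 + 0.4906 + 0.5238 + 0.4105 = 1.538 bits.

1.538 bits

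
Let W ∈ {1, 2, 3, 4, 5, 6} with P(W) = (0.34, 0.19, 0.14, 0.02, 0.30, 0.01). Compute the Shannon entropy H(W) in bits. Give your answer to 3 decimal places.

2.082 bits

H(W) = −Σ p·log₂ p.
  −(0.34)·log₂(0.34) = 0.5292
  −(0.19)·log₂(0.19) = 0.4552
  −(0.14)·log₂(0.14) = 0.3971
  −(0.02)·log₂(0.02) = 0.1129
  −(0.30)·log₂(0.30) = 0.5211
  −(0.01)·log₂(0.01) = 0.0664
Sum: 0.5292 + 0.4552 + 0.3971 + 0.1129 + 0.5211 + 0.0664 = 2.082 bits.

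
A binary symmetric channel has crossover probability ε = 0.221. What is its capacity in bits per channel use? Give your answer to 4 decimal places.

0.2380 bits

Binary symmetric channel: C = 1 − h₂(ε) where h₂ is the binary entropy function.
h₂(0.221) = −0.221·log₂0.221 − 0.779·log₂0.779 = 0.7620.
C = 1 − 0.7620 = 0.2380 bits per channel use.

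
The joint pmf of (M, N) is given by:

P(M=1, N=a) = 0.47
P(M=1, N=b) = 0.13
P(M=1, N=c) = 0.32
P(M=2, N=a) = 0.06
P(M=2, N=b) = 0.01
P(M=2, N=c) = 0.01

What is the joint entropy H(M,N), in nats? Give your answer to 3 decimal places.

1.246 nats

H(M,N) = −Σ p(x,y)·ln p(x,y) over all 6 cells.
  cell (1,a): −0.47·ln0.47 = 0.3549
  cell (1,b): −0.13·ln0.13 = 0.2652
  cell (1,c): −0.32·ln0.32 = 0.3646
  cell (2,a): −0.06·ln0.06 = 0.1688
  cell (2,b): −0.01·ln0.01 = 0.0461
  cell (2,c): −0.01·ln0.01 = 0.0461
Sum = 1.246 nats.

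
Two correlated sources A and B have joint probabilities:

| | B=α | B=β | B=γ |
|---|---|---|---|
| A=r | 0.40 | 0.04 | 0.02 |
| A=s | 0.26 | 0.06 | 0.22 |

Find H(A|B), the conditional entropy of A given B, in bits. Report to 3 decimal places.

Chain rule: H(A|B) = H(A,B) − H(B).
Marginals: p(A) = (0.4600, 0.5400), p(B) = (0.6600, 0.1000, 0.2400).
H(A,B) = 2.0568 bits; H(B) = 1.2220 bits.
H(A|B) = 2.0568 − 1.2220 = 0.835 bits.

0.835 bits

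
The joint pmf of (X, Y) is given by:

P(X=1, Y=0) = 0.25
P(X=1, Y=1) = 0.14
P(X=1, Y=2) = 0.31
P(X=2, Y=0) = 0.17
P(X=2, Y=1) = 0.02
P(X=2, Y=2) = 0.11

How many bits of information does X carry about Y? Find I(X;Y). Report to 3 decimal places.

Marginals: p(X) = (0.7000, 0.3000), p(Y) = (0.4200, 0.1600, 0.4200).
I(X;Y) = H(X) + H(Y) − H(X,Y).
H(X) = 0.8813, H(Y) = 1.4743, H(X,Y) = 2.3187.
I(X;Y) = 0.8813 + 1.4743 − 2.3187 = 0.037 bits.

0.037 bits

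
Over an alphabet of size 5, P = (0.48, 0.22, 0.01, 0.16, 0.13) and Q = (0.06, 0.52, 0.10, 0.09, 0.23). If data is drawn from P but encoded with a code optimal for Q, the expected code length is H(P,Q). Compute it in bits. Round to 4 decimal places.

3.0205 bits

H(P,Q) = −Σ p·log₂ q.
  −0.48·log₂(0.06) = 1.94827
  −0.22·log₂(0.52) = 0.20755
  −0.01·log₂(0.10) = 0.03322
  −0.16·log₂(0.09) = 0.55583
  −0.13·log₂(0.23) = 0.27564
H(P,Q) = 3.0205 bits.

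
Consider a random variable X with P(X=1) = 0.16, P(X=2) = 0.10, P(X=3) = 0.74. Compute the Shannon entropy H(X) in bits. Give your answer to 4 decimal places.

H(X) = −Σ p·log₂ p.
  −(0.16)·log₂(0.16) = 0.42302
  −(0.10)·log₂(0.10) = 0.33219
  −(0.74)·log₂(0.74) = 0.32146
Sum: 0.42302 + 0.33219 + 0.32146 = 1.0767 bits.

1.0767 bits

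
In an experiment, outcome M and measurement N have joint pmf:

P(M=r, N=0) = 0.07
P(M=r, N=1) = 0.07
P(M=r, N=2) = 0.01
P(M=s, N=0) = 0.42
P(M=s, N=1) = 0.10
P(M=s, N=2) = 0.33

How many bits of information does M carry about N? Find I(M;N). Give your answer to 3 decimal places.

Marginals: p(M) = (0.1500, 0.8500), p(N) = (0.4900, 0.1700, 0.3400).
I(M;N) = Σ p(x,y)·log₂[p(x,y)/(p(x)p(y))].
  (r,0): 0.07·log₂(0.9524) = -0.0049
  (r,1): 0.07·log₂(2.7451) = 0.1020
  (r,2): 0.01·log₂(0.1961) = -0.0235
  (s,0): 0.42·log₂(1.0084) = 0.0051
  (s,1): 0.10·log₂(0.6920) = -0.0531
  (s,2): 0.33·log₂(1.1419) = 0.0632
Sum = 0.089 bits.

0.089 bits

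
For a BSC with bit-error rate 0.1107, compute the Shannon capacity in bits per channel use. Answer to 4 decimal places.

Binary symmetric channel: C = 1 − h₂(ε) where h₂ is the binary entropy function.
h₂(0.1107) = −0.1107·log₂0.1107 − 0.8893·log₂0.8893 = 0.5020.
C = 1 − 0.5020 = 0.4980 bits per channel use.

0.4980 bits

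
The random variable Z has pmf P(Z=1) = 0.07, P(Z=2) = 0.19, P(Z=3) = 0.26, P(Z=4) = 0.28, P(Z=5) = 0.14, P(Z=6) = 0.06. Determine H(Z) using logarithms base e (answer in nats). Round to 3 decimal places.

1.652 nats

H(Z) = −Σ p·ln p.
  −(0.07)·ln(0.07) = 0.1861
  −(0.19)·ln(0.19) = 0.3155
  −(0.26)·ln(0.26) = 0.3502
  −(0.28)·ln(0.28) = 0.3564
  −(0.14)·ln(0.14) = 0.2753
  −(0.06)·ln(0.06) = 0.1688
Sum: 0.1861 + 0.3155 + 0.3502 + 0.3564 + 0.2753 + 0.1688 = 1.652 nats.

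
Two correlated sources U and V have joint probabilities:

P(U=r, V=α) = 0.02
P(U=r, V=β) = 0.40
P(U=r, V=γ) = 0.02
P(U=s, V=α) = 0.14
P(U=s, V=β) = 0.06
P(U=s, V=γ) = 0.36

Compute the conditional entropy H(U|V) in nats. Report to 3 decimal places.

Marginals: p(U) = (0.4400, 0.5600), p(V) = (0.1600, 0.4600, 0.3800).
H(U|V) = Σ p(V) · H(U|V=·).
  V=α: p=0.1600, H(U|V=α) = 0.3768
  V=β: p=0.4600, H(U|V=β) = 0.3872
  V=γ: p=0.3800, H(U|V=γ) = 0.2062
Weighted sum = 0.317 nats.

0.317 nats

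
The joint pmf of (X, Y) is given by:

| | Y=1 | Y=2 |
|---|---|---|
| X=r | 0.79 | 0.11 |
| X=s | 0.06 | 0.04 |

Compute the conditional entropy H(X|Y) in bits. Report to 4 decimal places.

Marginals: p(X) = (0.9000, 0.1000), p(Y) = (0.8500, 0.1500).
H(X|Y) = Σ p(Y) · H(X|Y=·).
  Y=1: p=0.8500, H(X|Y=1) = 0.3681
  Y=2: p=0.1500, H(X|Y=2) = 0.8366
Weighted sum = 0.4384 bits.

0.4384 bits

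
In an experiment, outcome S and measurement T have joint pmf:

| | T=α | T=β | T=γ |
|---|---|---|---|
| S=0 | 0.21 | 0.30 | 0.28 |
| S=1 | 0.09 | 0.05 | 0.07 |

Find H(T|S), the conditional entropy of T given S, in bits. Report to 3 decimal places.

Chain rule: H(T|S) = H(S,T) − H(S).
Marginals: p(S) = (0.7900, 0.2100), p(T) = (0.3000, 0.3500, 0.3500).
H(S,T) = 2.3054 bits; H(S) = 0.7415 bits.
H(T|S) = 2.3054 − 0.7415 = 1.564 bits.

1.564 bits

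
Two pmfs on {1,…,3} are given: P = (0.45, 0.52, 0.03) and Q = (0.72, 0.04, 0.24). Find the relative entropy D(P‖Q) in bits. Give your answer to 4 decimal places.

1.5291 bits

D(P‖Q) = Σ p·log₂(p/q).
  0.45·log₂(0.45/0.72) = -0.30513
  0.52·log₂(0.52/0.04) = 1.92423
  0.03·log₂(0.03/0.24) = -0.09000
D(P‖Q) = 1.5291 bits.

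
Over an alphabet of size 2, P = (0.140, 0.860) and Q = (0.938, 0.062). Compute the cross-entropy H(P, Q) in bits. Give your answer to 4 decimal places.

3.4629 bits

H(P,Q) = −Σ p·log₂ q.
  −0.140·log₂(0.938) = 0.01293
  −0.860·log₂(0.062) = 3.44997
H(P,Q) = 3.4629 bits.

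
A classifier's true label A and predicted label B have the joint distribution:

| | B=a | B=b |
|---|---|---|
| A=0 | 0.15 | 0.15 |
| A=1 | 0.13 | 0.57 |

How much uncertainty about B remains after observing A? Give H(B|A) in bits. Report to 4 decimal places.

Chain rule: H(B|A) = H(A,B) − H(A).
Marginals: p(A) = (0.3000, 0.7000), p(B) = (0.2800, 0.7200).
H(A,B) = 1.6660 bits; H(A) = 0.8813 bits.
H(B|A) = 1.6660 − 0.8813 = 0.7847 bits.

0.7847 bits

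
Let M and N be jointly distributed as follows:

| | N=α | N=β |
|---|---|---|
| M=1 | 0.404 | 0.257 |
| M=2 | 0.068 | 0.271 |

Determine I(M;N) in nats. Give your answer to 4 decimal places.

0.0800 nats

Marginals: p(M) = (0.6610, 0.3390), p(N) = (0.4720, 0.5280).
I(M;N) = H(M) + H(N) − H(M,N).
H(M) = 0.6404, H(N) = 0.6916, H(M,N) = 1.2520.
I(M;N) = 0.6404 + 0.6916 − 1.2520 = 0.0800 nats.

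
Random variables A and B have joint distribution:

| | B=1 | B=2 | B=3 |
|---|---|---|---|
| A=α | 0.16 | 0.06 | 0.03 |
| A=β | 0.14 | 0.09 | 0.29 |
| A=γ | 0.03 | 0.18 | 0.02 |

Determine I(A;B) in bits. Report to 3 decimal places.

Marginals: p(A) = (0.2500, 0.5200, 0.2300), p(B) = (0.3300, 0.3300, 0.3400).
I(A;B) = H(A) + H(B) − H(A,B).
H(A) = 1.4782, H(B) = 1.5848, H(A,B) = 2.7559.
I(A;B) = 1.4782 + 1.5848 − 2.7559 = 0.307 bits.

0.307 bits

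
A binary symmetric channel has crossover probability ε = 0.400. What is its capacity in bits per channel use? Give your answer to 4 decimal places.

0.0290 bits

Binary symmetric channel: C = 1 − h₂(ε) where h₂ is the binary entropy function.
h₂(0.400) = −0.400·log₂0.400 − 0.600·log₂0.600 = 0.9710.
C = 1 − 0.9710 = 0.0290 bits per channel use.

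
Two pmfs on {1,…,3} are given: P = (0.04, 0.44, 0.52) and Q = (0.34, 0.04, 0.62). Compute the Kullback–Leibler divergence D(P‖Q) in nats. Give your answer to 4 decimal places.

D(P‖Q) = Σ p·ln(p/q).
  0.04·ln(0.04/0.34) = -0.08560
  0.44·ln(0.44/0.04) = 1.05507
  0.52·ln(0.52/0.62) = -0.09146
D(P‖Q) = 0.8780 nats.

0.8780 nats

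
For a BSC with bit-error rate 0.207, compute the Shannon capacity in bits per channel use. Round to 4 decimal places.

Binary symmetric channel: C = 1 − h₂(ε) where h₂ is the binary entropy function.
h₂(0.207) = −0.207·log₂0.207 − 0.793·log₂0.793 = 0.7357.
C = 1 − 0.7357 = 0.2643 bits per channel use.

0.2643 bits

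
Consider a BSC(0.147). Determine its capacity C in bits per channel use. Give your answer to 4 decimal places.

0.3977 bits

Binary symmetric channel: C = 1 − h₂(ε) where h₂ is the binary entropy function.
h₂(0.147) = −0.147·log₂0.147 − 0.853·log₂0.853 = 0.6023.
C = 1 − 0.6023 = 0.3977 bits per channel use.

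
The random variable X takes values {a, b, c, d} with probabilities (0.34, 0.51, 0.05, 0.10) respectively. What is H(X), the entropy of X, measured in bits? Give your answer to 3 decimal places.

H(X) = −Σ p·log₂ p.
  −(0.34)·log₂(0.34) = 0.5292
  −(0.51)·log₂(0.51) = 0.4954
  −(0.05)·log₂(0.05) = 0.2161
  −(0.10)·log₂(0.10) = 0.3322
Sum: 0.5292 + 0.4954 + 0.2161 + 0.3322 = 1.573 bits.

1.573 bits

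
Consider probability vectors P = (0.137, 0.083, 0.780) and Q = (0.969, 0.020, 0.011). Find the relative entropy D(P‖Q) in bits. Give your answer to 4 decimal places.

D(P‖Q) = Σ p·log₂(p/q).
  0.137·log₂(0.137/0.969) = -0.38666
  0.083·log₂(0.083/0.020) = 0.17041
  0.780·log₂(0.780/0.011) = 4.79536
D(P‖Q) = 4.5791 bits.

4.5791 bits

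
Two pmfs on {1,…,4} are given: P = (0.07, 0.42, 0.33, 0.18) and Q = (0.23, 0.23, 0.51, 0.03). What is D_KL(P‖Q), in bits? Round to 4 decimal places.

0.5028 bits

D(P‖Q) = Σ p·log₂(p/q).
  0.07·log₂(0.07/0.23) = -0.12013
  0.42·log₂(0.42/0.23) = 0.36488
  0.33·log₂(0.33/0.51) = -0.20725
  0.18·log₂(0.18/0.03) = 0.46529
D(P‖Q) = 0.5028 bits.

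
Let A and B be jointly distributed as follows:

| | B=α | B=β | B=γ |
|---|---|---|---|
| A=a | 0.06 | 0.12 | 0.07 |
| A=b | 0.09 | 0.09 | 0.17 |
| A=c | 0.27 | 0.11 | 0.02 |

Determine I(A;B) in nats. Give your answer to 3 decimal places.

0.141 nats

Marginals: p(A) = (0.2500, 0.3500, 0.4000), p(B) = (0.4200, 0.3200, 0.2600).
I(A;B) = H(A) + H(B) − H(A,B).
H(A) = 1.0805, H(B) = 1.0792, H(A,B) = 2.0186.
I(A;B) = 1.0805 + 1.0792 − 2.0186 = 0.141 nats.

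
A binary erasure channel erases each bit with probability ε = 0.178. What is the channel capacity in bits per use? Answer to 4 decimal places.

Binary erasure channel: capacity C = 1 − ε.
C = 1 − 0.178 = 0.8220 bits per channel use.

0.8220 bits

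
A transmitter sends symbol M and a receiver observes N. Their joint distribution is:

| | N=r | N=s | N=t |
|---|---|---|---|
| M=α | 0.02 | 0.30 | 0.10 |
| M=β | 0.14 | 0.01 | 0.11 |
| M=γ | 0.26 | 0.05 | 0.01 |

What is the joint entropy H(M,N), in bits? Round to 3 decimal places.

2.568 bits

H(M,N) = −Σ p(x,y)·log₂ p(x,y) over all 9 cells.
  cell (α,r): −0.02·log₂0.02 = 0.1129
  cell (α,s): −0.30·log₂0.30 = 0.5211
  cell (α,t): −0.10·log₂0.10 = 0.3322
  cell (β,r): −0.14·log₂0.14 = 0.3971
  cell (β,s): −0.01·log₂0.01 = 0.0664
  cell (β,t): −0.11·log₂0.11 = 0.3503
  cell (γ,r): −0.26·log₂0.26 = 0.5053
  cell (γ,s): −0.05·log₂0.05 = 0.2161
  cell (γ,t): −0.01·log₂0.01 = 0.0664
Sum = 2.568 bits.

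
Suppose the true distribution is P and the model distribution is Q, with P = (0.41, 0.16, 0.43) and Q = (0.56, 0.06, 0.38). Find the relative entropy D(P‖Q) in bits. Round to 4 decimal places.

D(P‖Q) = Σ p·log₂(p/q).
  0.41·log₂(0.41/0.56) = -0.18442
  0.16·log₂(0.16/0.06) = 0.22641
  0.43·log₂(0.43/0.38) = 0.07669
D(P‖Q) = 0.1187 bits.

0.1187 bits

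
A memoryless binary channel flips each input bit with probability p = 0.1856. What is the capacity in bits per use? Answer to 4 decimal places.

0.3078 bits

Binary symmetric channel: C = 1 − h₂(ε) where h₂ is the binary entropy function.
h₂(0.1856) = −0.1856·log₂0.1856 − 0.8144·log₂0.8144 = 0.6922.
C = 1 − 0.6922 = 0.3078 bits per channel use.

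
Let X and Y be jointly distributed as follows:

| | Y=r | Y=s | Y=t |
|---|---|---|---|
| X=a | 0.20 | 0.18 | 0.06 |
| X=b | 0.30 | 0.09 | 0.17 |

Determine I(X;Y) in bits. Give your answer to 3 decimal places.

Marginals: p(X) = (0.4400, 0.5600), p(Y) = (0.5000, 0.2700, 0.2300).
I(X;Y) = Σ p(x,y)·log₂[p(x,y)/(p(x)p(y))].
  (a,r): 0.20·log₂(0.9091) = -0.0275
  (a,s): 0.18·log₂(1.5152) = 0.1079
  (a,t): 0.06·log₂(0.5929) = -0.0453
  (b,r): 0.30·log₂(1.0714) = 0.0299
  (b,s): 0.09·log₂(0.5952) = -0.0674
  (b,t): 0.17·log₂(1.3199) = 0.0681
Sum = 0.066 bits.

0.066 bits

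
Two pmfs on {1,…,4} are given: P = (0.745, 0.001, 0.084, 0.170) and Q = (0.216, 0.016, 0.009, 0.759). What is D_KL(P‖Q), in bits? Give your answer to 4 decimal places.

1.2305 bits

D(P‖Q) = Σ p·log₂(p/q).
  0.745·log₂(0.745/0.216) = 1.33073
  0.001·log₂(0.001/0.016) = -0.00400
  0.084·log₂(0.084/0.009) = 0.27068
  0.170·log₂(0.170/0.759) = -0.36696
D(P‖Q) = 1.2305 bits.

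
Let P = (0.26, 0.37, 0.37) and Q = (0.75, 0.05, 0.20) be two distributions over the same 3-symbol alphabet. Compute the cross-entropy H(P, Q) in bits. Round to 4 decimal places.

2.5661 bits

H(P,Q) = −Σ p·log₂ q.
  −0.26·log₂(0.75) = 0.10791
  −0.37·log₂(0.05) = 1.59911
  −0.37·log₂(0.20) = 0.85911
H(P,Q) = 2.5661 bits.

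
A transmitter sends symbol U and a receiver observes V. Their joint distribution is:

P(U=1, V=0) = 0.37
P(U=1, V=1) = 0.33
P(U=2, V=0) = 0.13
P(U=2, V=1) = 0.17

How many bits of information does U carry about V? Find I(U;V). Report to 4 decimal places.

0.0055 bits

Marginals: p(U) = (0.7000, 0.3000), p(V) = (0.5000, 0.5000).
I(U;V) = H(U) + H(V) − H(U,V).
H(U) = 0.8813, H(V) = 1.0000, H(U,V) = 1.8758.
I(U;V) = 0.8813 + 1.0000 − 1.8758 = 0.0055 bits.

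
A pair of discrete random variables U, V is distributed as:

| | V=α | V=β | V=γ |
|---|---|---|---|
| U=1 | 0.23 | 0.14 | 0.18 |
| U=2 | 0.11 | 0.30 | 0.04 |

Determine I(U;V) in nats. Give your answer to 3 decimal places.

Marginals: p(U) = (0.5500, 0.4500), p(V) = (0.3400, 0.4400, 0.2200).
I(U;V) = Σ p(x,y)·ln[p(x,y)/(p(x)p(y))].
  (1,α): 0.23·ln(1.2299) = 0.0476
  (1,β): 0.14·ln(0.5785) = -0.0766
  (1,γ): 0.18·ln(1.4876) = 0.0715
  (2,α): 0.11·ln(0.7190) = -0.0363
  (2,β): 0.30·ln(1.5152) = 0.1247
  (2,γ): 0.04·ln(0.4040) = -0.0362
Sum = 0.095 nats.

0.095 nats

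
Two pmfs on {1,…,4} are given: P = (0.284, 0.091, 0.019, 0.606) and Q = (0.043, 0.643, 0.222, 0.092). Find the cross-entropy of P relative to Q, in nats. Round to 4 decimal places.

H(P,Q) = −Σ p·ln q.
  −0.284·ln(0.043) = 0.89362
  −0.091·ln(0.643) = 0.04019
  −0.019·ln(0.222) = 0.02860
  −0.606·ln(0.092) = 1.44590
H(P,Q) = 2.4083 nats.

2.4083 nats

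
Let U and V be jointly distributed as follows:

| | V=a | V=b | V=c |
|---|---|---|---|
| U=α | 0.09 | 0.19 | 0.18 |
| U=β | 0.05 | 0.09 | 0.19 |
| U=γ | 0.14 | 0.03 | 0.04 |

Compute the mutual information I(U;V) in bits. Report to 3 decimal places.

0.150 bits

Marginals: p(U) = (0.4600, 0.3300, 0.2100), p(V) = (0.2800, 0.3100, 0.4100).
I(U;V) = Σ p(x,y)·log₂[p(x,y)/(p(x)p(y))].
  (α,a): 0.09·log₂(0.6988) = -0.0465
  (α,b): 0.19·log₂(1.3324) = 0.0787
  (α,c): 0.18·log₂(0.9544) = -0.0121
  (β,a): 0.05·log₂(0.5411) = -0.0443
  (β,b): 0.09·log₂(0.8798) = -0.0166
  (β,c): 0.19·log₂(1.4043) = 0.0931
  (γ,a): 0.14·log₂(2.3810) = 0.1752
  (γ,b): 0.03·log₂(0.4608) = -0.0335
  (γ,c): 0.04·log₂(0.4646) = -0.0442
Sum = 0.150 bits.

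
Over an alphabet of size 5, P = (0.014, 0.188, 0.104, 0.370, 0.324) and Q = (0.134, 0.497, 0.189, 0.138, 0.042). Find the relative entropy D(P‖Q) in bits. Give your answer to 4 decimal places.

1.0825 bits

D(P‖Q) = Σ p·log₂(p/q).
  0.014·log₂(0.014/0.134) = -0.04562
  0.188·log₂(0.188/0.497) = -0.26367
  0.104·log₂(0.104/0.189) = -0.08963
  0.370·log₂(0.370/0.138) = 0.52646
  0.324·log₂(0.324/0.042) = 0.95500
D(P‖Q) = 1.0825 bits.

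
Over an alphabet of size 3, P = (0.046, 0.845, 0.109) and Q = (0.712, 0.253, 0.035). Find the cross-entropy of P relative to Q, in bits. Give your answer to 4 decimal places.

H(P,Q) = −Σ p·log₂ q.
  −0.046·log₂(0.712) = 0.02254
  −0.845·log₂(0.253) = 1.67546
  −0.109·log₂(0.035) = 0.52718
H(P,Q) = 2.2252 bits.

2.2252 bits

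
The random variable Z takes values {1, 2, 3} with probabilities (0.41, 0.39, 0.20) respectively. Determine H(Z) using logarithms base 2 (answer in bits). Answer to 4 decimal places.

1.5216 bits

H(Z) = −Σ p·log₂ p.
  −(0.41)·log₂(0.41) = 0.52738
  −(0.39)·log₂(0.39) = 0.52980
  −(0.20)·log₂(0.20) = 0.46439
Sum: 0.52738 + 0.52980 + 0.46439 = 1.5216 bits.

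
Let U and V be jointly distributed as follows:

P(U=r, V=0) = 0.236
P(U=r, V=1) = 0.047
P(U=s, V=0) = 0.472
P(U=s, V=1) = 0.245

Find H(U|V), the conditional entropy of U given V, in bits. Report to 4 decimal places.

Marginals: p(U) = (0.2830, 0.7170), p(V) = (0.7080, 0.2920).
H(U|V) = Σ p(V) · H(U|V=·).
  V=0: p=0.7080, H(U|V=0) = 0.9183
  V=1: p=0.2920, H(U|V=1) = 0.6366
Weighted sum = 0.8360 bits.

0.8360 bits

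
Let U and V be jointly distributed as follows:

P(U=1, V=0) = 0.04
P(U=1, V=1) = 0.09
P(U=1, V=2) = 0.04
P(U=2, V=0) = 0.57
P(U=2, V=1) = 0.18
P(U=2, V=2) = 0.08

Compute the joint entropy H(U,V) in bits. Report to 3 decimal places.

H(U,V) = −Σ p(x,y)·log₂ p(x,y) over all 6 cells.
  cell (1,0): −0.04·log₂0.04 = 0.1858
  cell (1,1): −0.09·log₂0.09 = 0.3127
  cell (1,2): −0.04·log₂0.04 = 0.1858
  cell (2,0): −0.57·log₂0.57 = 0.4623
  cell (2,1): −0.18·log₂0.18 = 0.4453
  cell (2,2): −0.08·log₂0.08 = 0.2915
Sum = 1.883 bits.

1.883 bits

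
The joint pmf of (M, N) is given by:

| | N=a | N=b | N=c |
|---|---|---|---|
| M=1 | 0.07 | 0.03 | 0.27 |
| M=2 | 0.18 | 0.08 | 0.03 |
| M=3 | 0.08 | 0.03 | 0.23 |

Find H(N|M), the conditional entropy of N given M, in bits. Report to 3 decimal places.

1.172 bits

Chain rule: H(N|M) = H(M,N) − H(M).
Marginals: p(M) = (0.3700, 0.2900, 0.3400), p(N) = (0.3300, 0.1400, 0.5300).
H(M,N) = 2.7499 bits; H(M) = 1.5778 bits.
H(N|M) = 2.7499 − 1.5778 = 1.172 bits.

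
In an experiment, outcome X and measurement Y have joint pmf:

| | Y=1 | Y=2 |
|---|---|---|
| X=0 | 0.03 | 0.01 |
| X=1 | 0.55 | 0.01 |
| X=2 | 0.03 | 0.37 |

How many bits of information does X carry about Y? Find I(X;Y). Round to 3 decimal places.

0.706 bits

Marginals: p(X) = (0.0400, 0.5600, 0.4000), p(Y) = (0.6100, 0.3900).
I(X;Y) = Σ p(x,y)·log₂[p(x,y)/(p(x)p(y))].
  (0,1): 0.03·log₂(1.2295) = 0.0089
  (0,2): 0.01·log₂(0.6410) = -0.0064
  (1,1): 0.55·log₂(1.6101) = 0.3779
  (1,2): 0.01·log₂(0.0458) = -0.0445
  (2,1): 0.03·log₂(0.1230) = -0.0907
  (2,2): 0.37·log₂(2.3718) = 0.4610
Sum = 0.706 bits.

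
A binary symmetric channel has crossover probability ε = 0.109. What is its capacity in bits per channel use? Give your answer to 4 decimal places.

0.5031 bits

Binary symmetric channel: C = 1 − h₂(ε) where h₂ is the binary entropy function.
h₂(0.109) = −0.109·log₂0.109 − 0.891·log₂0.891 = 0.4969.
C = 1 − 0.4969 = 0.5031 bits per channel use.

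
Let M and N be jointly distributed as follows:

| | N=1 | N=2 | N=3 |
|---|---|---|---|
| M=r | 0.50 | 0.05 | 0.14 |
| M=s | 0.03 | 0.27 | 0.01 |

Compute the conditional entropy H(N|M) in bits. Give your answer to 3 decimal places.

Chain rule: H(N|M) = H(M,N) − H(M).
Marginals: p(M) = (0.6900, 0.3100), p(N) = (0.5300, 0.3200, 0.1500).
H(M,N) = 1.8414 bits; H(M) = 0.8932 bits.
H(N|M) = 1.8414 − 0.8932 = 0.948 bits.

0.948 bits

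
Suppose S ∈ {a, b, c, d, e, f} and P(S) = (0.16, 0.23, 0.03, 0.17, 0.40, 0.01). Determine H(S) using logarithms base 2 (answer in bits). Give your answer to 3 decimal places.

H(S) = −Σ p·log₂ p.
  −(0.16)·log₂(0.16) = 0.4230
  −(0.23)·log₂(0.23) = 0.4877
  −(0.03)·log₂(0.03) = 0.1518
  −(0.17)·log₂(0.17) = 0.4346
  −(0.40)·log₂(0.40) = 0.5288
  −(0.01)·log₂(0.01) = 0.0664
Sum: 0.4230 + 0.4877 + 0.1518 + 0.4346 + 0.5288 + 0.0664 = 2.092 bits.

2.092 bits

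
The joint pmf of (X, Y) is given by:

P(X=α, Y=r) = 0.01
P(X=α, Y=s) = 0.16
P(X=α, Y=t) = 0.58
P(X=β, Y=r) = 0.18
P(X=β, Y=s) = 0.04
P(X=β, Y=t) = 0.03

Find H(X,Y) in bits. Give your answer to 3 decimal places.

1.728 bits

H(X,Y) = −Σ p(x,y)·log₂ p(x,y) over all 6 cells.
  cell (α,r): −0.01·log₂0.01 = 0.0664
  cell (α,s): −0.16·log₂0.16 = 0.4230
  cell (α,t): −0.58·log₂0.58 = 0.4558
  cell (β,r): −0.18·log₂0.18 = 0.4453
  cell (β,s): −0.04·log₂0.04 = 0.1858
  cell (β,t): −0.03·log₂0.03 = 0.1518
Sum = 1.728 bits.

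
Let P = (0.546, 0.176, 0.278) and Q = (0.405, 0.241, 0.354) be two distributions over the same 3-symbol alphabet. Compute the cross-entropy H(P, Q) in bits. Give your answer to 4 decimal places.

1.4898 bits

H(P,Q) = −Σ p·log₂ q.
  −0.546·log₂(0.405) = 0.71199
  −0.176·log₂(0.241) = 0.36131
  −0.278·log₂(0.354) = 0.41649
H(P,Q) = 1.4898 bits.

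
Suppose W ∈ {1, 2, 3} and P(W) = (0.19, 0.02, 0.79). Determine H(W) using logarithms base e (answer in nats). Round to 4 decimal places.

0.5800 nats

H(W) = −Σ p·ln p.
  −(0.19)·ln(0.19) = 0.31554
  −(0.02)·ln(0.02) = 0.07824
  −(0.79)·ln(0.79) = 0.18622
Sum: 0.31554 + 0.07824 + 0.18622 = 0.5800 nats.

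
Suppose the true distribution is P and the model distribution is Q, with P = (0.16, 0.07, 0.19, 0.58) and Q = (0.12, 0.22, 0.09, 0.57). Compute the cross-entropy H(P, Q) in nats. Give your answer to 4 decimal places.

H(P,Q) = −Σ p·ln q.
  −0.16·ln(0.12) = 0.33924
  −0.07·ln(0.22) = 0.10599
  −0.19·ln(0.09) = 0.45751
  −0.58·ln(0.57) = 0.32603
H(P,Q) = 1.2288 nats.

1.2288 nats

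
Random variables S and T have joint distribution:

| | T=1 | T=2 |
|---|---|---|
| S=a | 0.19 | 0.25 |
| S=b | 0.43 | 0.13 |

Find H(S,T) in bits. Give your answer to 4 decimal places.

1.8614 bits

H(S,T) = −Σ p(x,y)·log₂ p(x,y) over all 4 cells.
  cell (a,1): −0.19·log₂0.19 = 0.45523
  cell (a,2): −0.25·log₂0.25 = 0.50000
  cell (b,1): −0.43·log₂0.43 = 0.52356
  cell (b,2): −0.13·log₂0.13 = 0.38264
Sum = 1.8614 bits.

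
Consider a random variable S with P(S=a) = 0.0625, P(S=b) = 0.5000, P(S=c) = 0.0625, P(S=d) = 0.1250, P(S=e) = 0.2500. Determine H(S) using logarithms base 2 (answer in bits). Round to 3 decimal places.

1.875 bits

H(S) = −Σ p·log₂ p.
  −(0.0625)·log₂(0.0625) = 0.2500
  −(0.5000)·log₂(0.5000) = 0.5000
  −(0.0625)·log₂(0.0625) = 0.2500
  −(0.1250)·log₂(0.1250) = 0.3750
  −(0.2500)·log₂(0.2500) = 0.5000
Sum: 0.2500 + 0.5000 + 0.2500 + 0.3750 + 0.5000 = 1.875 bits.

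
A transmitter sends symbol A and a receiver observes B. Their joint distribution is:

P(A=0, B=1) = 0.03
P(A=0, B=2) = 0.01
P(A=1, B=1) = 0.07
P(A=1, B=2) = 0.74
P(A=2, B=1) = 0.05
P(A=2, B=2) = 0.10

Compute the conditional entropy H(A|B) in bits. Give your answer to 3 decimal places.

0.747 bits

Marginals: p(A) = (0.0400, 0.8100, 0.1500), p(B) = (0.1500, 0.8500).
H(A|B) = Σ p(B) · H(A|B=·).
  B=1: p=0.1500, H(A|B=1) = 1.5058
  B=2: p=0.8500, H(A|B=2) = 0.6127
Weighted sum = 0.747 bits.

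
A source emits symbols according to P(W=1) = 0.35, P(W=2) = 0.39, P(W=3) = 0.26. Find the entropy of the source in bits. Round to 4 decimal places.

1.5652 bits

H(W) = −Σ p·log₂ p.
  −(0.35)·log₂(0.35) = 0.53010
  −(0.39)·log₂(0.39) = 0.52980
  −(0.26)·log₂(0.26) = 0.50529
Sum: 0.53010 + 0.52980 + 0.50529 = 1.5652 bits.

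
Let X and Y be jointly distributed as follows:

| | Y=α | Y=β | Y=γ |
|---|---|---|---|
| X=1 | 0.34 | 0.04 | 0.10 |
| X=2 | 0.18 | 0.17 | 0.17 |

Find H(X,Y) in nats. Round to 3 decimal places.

1.637 nats

H(X,Y) = −Σ p(x,y)·ln p(x,y) over all 6 cells.
  cell (1,α): −0.34·ln0.34 = 0.3668
  cell (1,β): −0.04·ln0.04 = 0.1288
  cell (1,γ): −0.10·ln0.10 = 0.2303
  cell (2,α): −0.18·ln0.18 = 0.3087
  cell (2,β): −0.17·ln0.17 = 0.3012
  cell (2,γ): −0.17·ln0.17 = 0.3012
Sum = 1.637 nats.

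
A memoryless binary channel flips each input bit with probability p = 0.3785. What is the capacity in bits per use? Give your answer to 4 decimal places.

0.0430 bits

Binary symmetric channel: C = 1 − h₂(ε) where h₂ is the binary entropy function.
h₂(0.3785) = −0.3785·log₂0.3785 − 0.6215·log₂0.6215 = 0.9570.
C = 1 − 0.9570 = 0.0430 bits per channel use.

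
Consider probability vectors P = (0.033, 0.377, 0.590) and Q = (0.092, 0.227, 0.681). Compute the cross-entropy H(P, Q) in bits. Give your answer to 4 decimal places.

1.2471 bits

H(P,Q) = −Σ p·log₂ q.
  −0.033·log₂(0.092) = 0.11359
  −0.377·log₂(0.227) = 0.80649
  −0.590·log₂(0.681) = 0.32702
H(P,Q) = 1.2471 bits.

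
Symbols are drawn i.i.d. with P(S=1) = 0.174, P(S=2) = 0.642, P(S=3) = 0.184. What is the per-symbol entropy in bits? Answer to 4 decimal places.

1.2988 bits

H(S) = −Σ p·log₂ p.
  −(0.174)·log₂(0.174) = 0.43897
  −(0.642)·log₂(0.642) = 0.41047
  −(0.184)·log₂(0.184) = 0.44937
Sum: 0.43897 + 0.41047 + 0.44937 = 1.2988 bits.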